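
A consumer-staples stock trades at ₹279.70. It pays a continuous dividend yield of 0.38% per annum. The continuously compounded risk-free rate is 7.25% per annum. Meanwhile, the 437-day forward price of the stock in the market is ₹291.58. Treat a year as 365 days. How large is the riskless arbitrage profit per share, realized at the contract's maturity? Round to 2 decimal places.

Fair forward: F* = S·e^(carry·T), with carry = (r − q) = 0.0725 − 0.0038 = 0.0687
F* = 279.70 · e^(0.0687 × 437/365) = 279.70 · e^0.082252 = 279.70 × 1.085729 = ₹303.6784
Market ₹291.58 < fair ₹303.6784: forward underpriced → reverse cash-and-carry (short spot, go long the forward).
At maturity, profit = |F_mkt − F*| = |291.58 − 303.6784| = ₹12.10 per share

₹12.10 per share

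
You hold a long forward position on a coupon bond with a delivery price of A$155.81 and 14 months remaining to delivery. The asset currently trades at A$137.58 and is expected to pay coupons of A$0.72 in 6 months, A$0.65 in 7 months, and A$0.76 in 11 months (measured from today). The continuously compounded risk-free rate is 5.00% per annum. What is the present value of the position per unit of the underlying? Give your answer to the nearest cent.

PV(remaining coupons) I = 0.72·e^(−0.0500·6/12) + 0.65·e^(−0.0500·7/12) + 0.76·e^(−0.0500·11/12) = 2.0595
Current forward F = (S − I)·e^(rT) = (137.58 − 2.0595)·e^(0.0500·14/12) = 135.5205 × 1.060068 = 143.6609
Value (long) = (F − K)·e^(−rT) = (143.6609 − 155.81) × 0.943335 = -11.4607
Value = -A$11.46

-A$11.46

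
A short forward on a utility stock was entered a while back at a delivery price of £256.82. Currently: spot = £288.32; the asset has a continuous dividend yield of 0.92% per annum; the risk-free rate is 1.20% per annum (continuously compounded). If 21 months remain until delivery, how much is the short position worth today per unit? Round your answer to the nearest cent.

Current fair forward for the remaining 21 months: F = S·e^((r − q)·T), (r − q) = 0.0120 − 0.0092 = 0.0028
F = 288.32 · e^(0.0028 × 21/12) = 288.32 × 1.004912 = 289.7362
Value of long forward = (F − K)·e^(−rT) = (289.7362 − 256.82) · e^(−0.0120·21/12)
= 32.9162 × 0.979219 = 32.23
Short position value = −(long value) = -£32.23

-£32.23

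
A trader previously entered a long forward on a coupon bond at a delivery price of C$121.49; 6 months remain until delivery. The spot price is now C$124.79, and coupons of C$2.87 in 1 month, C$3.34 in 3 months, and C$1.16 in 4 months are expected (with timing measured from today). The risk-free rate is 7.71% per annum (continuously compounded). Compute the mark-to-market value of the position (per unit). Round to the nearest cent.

C$0.64

PV(remaining coupons) I = 2.87·e^(−0.0771·1/12) + 3.34·e^(−0.0771·3/12) + 1.16·e^(−0.0771·4/12) = 7.2584
Current forward F = (S − I)·e^(rT) = (124.79 − 7.2584)·e^(0.0771·6/12) = 117.5316 × 1.039303 = 122.1509
Value (long) = (F − K)·e^(−rT) = (122.1509 − 121.49) × 0.962184 = 0.6359
Value = C$0.64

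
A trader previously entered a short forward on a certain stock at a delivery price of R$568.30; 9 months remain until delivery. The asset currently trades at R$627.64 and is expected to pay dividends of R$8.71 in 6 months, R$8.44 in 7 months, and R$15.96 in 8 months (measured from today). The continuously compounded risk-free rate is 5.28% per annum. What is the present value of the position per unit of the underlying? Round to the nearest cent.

PV(remaining dividends) I = 8.71·e^(−0.0528·6/12) + 8.44·e^(−0.0528·7/12) + 15.96·e^(−0.0528·8/12) = 32.0751
Current forward F = (S − I)·e^(rT) = (627.64 − 32.0751)·e^(0.0528·9/12) = 595.5649 × 1.040395 = 619.6227
Value (long) = (F − K)·e^(−rT) = (619.6227 − 568.30) × 0.961174 = 49.3300
Short position value = −(long value) = -R$49.33

-R$49.33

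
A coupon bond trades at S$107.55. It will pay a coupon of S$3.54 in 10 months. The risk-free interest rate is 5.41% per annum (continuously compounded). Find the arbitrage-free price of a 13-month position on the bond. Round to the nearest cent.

S$110.45

PV(coupons) I = 3.54·e^(−0.0541·10/12)
I = 3.3839
F = (S − I)·e^(rT) = (107.55 − 3.3839) · e^(0.0541·13/12)
= 104.1661 · e^0.058608 = 104.1661 × 1.060359 = S$110.45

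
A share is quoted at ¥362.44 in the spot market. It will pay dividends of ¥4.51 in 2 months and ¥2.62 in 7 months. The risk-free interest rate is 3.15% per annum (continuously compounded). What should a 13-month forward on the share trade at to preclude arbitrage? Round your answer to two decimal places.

¥367.72

PV(dividends) I = 4.51·e^(−0.0315·2/12) + 2.62·e^(−0.0315·7/12)
I = 4.4864 + 2.5723 = 7.0587
F = (S − I)·e^(rT) = (362.44 − 7.0587) · e^(0.0315·13/12)
= 355.3813 · e^0.034125 = 355.3813 × 1.034714 = ¥367.72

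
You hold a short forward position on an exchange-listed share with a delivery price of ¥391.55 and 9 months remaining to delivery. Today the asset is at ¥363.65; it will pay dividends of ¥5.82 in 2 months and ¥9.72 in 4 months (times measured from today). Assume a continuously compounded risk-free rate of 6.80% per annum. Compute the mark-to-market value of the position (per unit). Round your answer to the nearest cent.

¥23.69

PV(remaining dividends) I = 5.82·e^(−0.0680·2/12) + 9.72·e^(−0.0680·4/12) = 15.2566
Current forward F = (S − I)·e^(rT) = (363.65 − 15.2566)·e^(0.0680·9/12) = 348.3934 × 1.052323 = 366.6224
Value (long) = (F − K)·e^(−rT) = (366.6224 − 391.55) × 0.950279 = -23.6882
Short position value = −(long value) = ¥23.69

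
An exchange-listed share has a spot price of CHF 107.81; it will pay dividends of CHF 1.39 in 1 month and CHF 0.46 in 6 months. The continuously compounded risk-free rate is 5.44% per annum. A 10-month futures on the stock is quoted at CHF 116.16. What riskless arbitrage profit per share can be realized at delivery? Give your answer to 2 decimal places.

CHF 5.27 per share

PV(dividends) I = 1.39·e^(−0.0544·1/12) + 0.46·e^(−0.0544·6/12) = 1.8314
Fair futures F* = (S − I)·e^(rT) = (107.81 − 1.8314)·e^0.045333 = 105.9786 × 1.046376 = 110.8935
Market CHF 116.16 > fair 110.8935: forward overpriced → cash-and-carry (borrow at r, buy the stock and collect the dividends, short the forward).
Profit at T = |F_mkt − F*| = |116.16 − 110.8935| = CHF 5.27 per share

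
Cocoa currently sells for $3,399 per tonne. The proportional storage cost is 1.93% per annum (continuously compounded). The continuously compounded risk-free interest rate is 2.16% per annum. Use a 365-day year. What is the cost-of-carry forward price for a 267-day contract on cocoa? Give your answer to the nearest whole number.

$3,502 per tonne

Net carry = r + u − y = 0.0216 + 0.0193 − 0.0000 = 0.0409
F = S·e^((r+u−y)T) = 3399 · e^(0.0409 × 267/365) = 3399 · e^0.029919
= 3399 × 1.030371 = $3,502 per tonne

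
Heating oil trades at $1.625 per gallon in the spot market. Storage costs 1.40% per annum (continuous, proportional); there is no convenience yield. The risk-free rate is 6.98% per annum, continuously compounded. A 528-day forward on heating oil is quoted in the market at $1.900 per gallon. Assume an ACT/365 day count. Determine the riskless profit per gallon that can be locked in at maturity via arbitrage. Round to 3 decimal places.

Fair forward: F* = S·e^(carry·T), with carry = (r + u) = 0.0698 + 0.0140 = 0.0838
F* = 1.625 · e^(0.0838 × 528/365) = 1.625 · e^0.121223 = 1.625 × 1.128877 = $1.8344
Market $1.900 > fair $1.8344: forward overpriced → cash-and-carry (buy spot, short the forward).
At maturity, profit = |F_mkt − F*| = |1.900 − 1.8344| = $0.066 per gallon

$0.066 per gallon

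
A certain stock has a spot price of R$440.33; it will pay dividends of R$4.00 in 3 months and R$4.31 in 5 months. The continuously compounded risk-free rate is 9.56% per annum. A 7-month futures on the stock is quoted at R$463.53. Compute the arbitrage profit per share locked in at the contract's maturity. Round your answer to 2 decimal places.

PV(dividends) I = 4.00·e^(−0.0956·3/12) + 4.31·e^(−0.0956·5/12) = 8.0472
Fair futures F* = (S − I)·e^(rT) = (440.33 − 8.0472)·e^0.055767 = 432.2828 × 1.057351 = 457.0747
Market R$463.53 > fair 457.0747: forward overpriced → cash-and-carry (borrow at r, buy the stock and collect the dividends, short the forward).
Profit at T = |F_mkt − F*| = |463.53 − 457.0747| = R$6.46 per share

R$6.46 per share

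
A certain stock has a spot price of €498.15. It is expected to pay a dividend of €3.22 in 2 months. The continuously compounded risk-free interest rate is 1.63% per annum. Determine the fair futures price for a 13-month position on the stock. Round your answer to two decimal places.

PV(dividends) I = 3.22·e^(−0.0163·2/12)
I = 3.2113
F = (S − I)·e^(rT) = (498.15 − 3.2113) · e^(0.0163·13/12)
= 494.9387 · e^0.017658 = 494.9387 × 1.017815 = €503.76

€503.76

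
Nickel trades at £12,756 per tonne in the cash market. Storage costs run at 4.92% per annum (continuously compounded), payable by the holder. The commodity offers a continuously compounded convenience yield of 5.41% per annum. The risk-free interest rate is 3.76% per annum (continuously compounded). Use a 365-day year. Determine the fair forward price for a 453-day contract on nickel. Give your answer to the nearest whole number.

£13,284 per tonne

Net carry = r + u − y = 0.0376 + 0.0492 − 0.0541 = 0.0327
F = S·e^((r+u−y)T) = 12756 · e^(0.0327 × 453/365) = 12756 · e^0.040584
= 12756 × 1.041419 = £13,284 per tonne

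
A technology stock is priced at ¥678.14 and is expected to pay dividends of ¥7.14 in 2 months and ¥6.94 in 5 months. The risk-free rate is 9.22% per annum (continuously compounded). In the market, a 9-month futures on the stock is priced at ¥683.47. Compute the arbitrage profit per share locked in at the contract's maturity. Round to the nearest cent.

PV(dividends) I = 7.14·e^(−0.0922·2/12) + 6.94·e^(−0.0922·5/12) = 13.7096
Fair futures F* = (S − I)·e^(rT) = (678.14 − 13.7096)·e^0.069150 = 664.4304 × 1.071597 = 712.0016
Market ¥683.47 < fair 712.0016: forward underpriced → reverse cash-and-carry (short the stock, invest proceeds at r, pay the dividends, go long the forward).
Profit at T = |F_mkt − F*| = |683.47 − 712.0016| = ¥28.53 per share

¥28.53 per share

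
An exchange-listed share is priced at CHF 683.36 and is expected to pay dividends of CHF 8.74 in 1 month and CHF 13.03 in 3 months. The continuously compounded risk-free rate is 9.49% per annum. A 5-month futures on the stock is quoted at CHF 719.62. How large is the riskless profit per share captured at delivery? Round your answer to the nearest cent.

CHF 30.96 per share

PV(dividends) I = 8.74·e^(−0.0949·1/12) + 13.03·e^(−0.0949·3/12) = 21.3957
Fair futures F* = (S − I)·e^(rT) = (683.36 − 21.3957)·e^0.039542 = 661.9643 × 1.040334 = 688.6640
Market CHF 719.62 > fair 688.6640: forward overpriced → cash-and-carry (borrow at r, buy the stock and collect the dividends, short the forward).
Profit at T = |F_mkt − F*| = |719.62 − 688.6640| = CHF 30.96 per share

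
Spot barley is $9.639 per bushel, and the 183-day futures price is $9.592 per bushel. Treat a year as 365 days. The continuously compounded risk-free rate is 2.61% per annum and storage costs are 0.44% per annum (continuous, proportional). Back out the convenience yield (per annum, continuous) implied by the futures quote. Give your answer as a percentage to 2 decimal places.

4.02%

F = S·e^((r+u−y)T) ⇒ (r+u−y) = ln(F/S)/T
ln(9.592/9.639) = -0.004888; /T ⇒ -0.009749
y = r + u − ln(F/S)/T = 0.0261 + 0.0044 + 0.009749 = 0.040249
y = 4.02%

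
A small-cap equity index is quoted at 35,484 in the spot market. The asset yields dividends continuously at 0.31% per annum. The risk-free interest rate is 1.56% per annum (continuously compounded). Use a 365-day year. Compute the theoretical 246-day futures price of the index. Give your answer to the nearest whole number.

35,784

F = S·e^((r − q)T) = 35484 · e^((0.0156 − 0.0031) × 246/365)
= 35484 · e^0.008425 = 35484 × 1.008461
F = 35,784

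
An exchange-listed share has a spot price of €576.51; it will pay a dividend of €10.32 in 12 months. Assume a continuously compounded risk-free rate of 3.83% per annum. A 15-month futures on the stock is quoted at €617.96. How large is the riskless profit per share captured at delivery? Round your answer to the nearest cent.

PV(dividends) I = 10.32·e^(−0.0383·12/12) = 9.9322
Fair futures F* = (S − I)·e^(rT) = (576.51 − 9.9322)·e^0.047875 = 566.5778 × 1.049040 = 594.3628
Market €617.96 > fair 594.3628: forward overpriced → cash-and-carry (borrow at r, buy the stock and collect the dividends, short the forward).
Profit at T = |F_mkt − F*| = |617.96 − 594.3628| = €23.60 per share

€23.60 per share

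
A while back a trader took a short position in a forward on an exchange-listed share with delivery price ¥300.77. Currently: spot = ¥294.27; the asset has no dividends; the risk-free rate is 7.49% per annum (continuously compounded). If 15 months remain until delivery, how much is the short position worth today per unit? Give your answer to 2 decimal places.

Current fair forward for the remaining 15 months: F = S·e^(r·T), r = 0.0749
F = 294.27 · e^(0.0749 × 15/12) = 294.27 × 1.098148 = 323.1520
Value of long forward = (F − K)·e^(−rT) = (323.1520 − 300.77) · e^(−0.0749·15/12)
= 22.3820 × 0.910624 = 20.38
Short position value = −(long value) = -¥20.38

-¥20.38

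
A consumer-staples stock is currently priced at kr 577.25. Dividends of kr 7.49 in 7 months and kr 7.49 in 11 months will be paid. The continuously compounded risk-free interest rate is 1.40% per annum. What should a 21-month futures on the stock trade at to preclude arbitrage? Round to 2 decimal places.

PV(dividends) I = 7.49·e^(−0.0140·7/12) + 7.49·e^(−0.0140·11/12)
I = 7.4291 + 7.3945 = 14.8236
F = (S − I)·e^(rT) = (577.25 − 14.8236) · e^(0.0140·21/12)
= 562.4264 · e^0.024500 = 562.4264 × 1.024803 = kr 576.38

kr 576.38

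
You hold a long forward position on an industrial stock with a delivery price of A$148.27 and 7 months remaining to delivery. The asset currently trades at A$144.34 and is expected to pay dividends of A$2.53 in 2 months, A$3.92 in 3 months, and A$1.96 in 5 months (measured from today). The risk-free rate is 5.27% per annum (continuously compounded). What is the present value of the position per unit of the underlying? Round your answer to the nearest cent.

PV(remaining dividends) I = 2.53·e^(−0.0527·2/12) + 3.92·e^(−0.0527·3/12) + 1.96·e^(−0.0527·5/12) = 8.2940
Current forward F = (S − I)·e^(rT) = (144.34 − 8.2940)·e^(0.0527·7/12) = 136.0460 × 1.031219 = 140.2932
Value (long) = (F − K)·e^(−rT) = (140.2932 − 148.27) × 0.969726 = -7.7353
Value = -A$7.74

-A$7.74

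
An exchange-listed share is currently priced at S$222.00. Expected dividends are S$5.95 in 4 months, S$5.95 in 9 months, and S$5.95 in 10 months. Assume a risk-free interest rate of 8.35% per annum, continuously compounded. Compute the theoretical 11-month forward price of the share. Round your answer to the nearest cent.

S$221.39

PV(dividends) I = 5.95·e^(−0.0835·4/12) + 5.95·e^(−0.0835·9/12) + 5.95·e^(−0.0835·10/12)
I = 5.7867 + 5.5888 + 5.5501 = 16.9256
F = (S − I)·e^(rT) = (222.00 − 16.9256) · e^(0.0835·11/12)
= 205.0744 · e^0.076542 = 205.0744 × 1.079548 = S$221.39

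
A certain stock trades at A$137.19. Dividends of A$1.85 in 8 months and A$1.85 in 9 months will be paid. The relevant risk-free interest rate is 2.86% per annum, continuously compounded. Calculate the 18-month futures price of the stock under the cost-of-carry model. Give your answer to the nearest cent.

A$139.42

PV(dividends) I = 1.85·e^(−0.0286·8/12) + 1.85·e^(−0.0286·9/12)
I = 1.8151 + 1.8107 = 3.6258
F = (S − I)·e^(rT) = (137.19 − 3.6258) · e^(0.0286·18/12)
= 133.5642 · e^0.042900 = 133.5642 × 1.043834 = A$139.42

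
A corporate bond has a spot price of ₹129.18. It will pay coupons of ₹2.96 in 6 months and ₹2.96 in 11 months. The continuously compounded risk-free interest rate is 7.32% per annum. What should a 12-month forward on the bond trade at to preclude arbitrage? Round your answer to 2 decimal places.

₹132.94

PV(coupons) I = 2.96·e^(−0.0732·6/12) + 2.96·e^(−0.0732·11/12)
I = 2.8536 + 2.7679 = 5.6215
F = (S − I)·e^(rT) = (129.18 − 5.6215) · e^(0.0732·12/12)
= 123.5585 · e^0.073200 = 123.5585 × 1.075946 = ₹132.94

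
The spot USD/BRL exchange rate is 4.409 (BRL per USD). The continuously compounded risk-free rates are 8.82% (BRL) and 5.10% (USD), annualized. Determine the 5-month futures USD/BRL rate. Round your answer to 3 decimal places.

F = S·e^((r_BRL − r_USD)T) = 4.409 · e^((0.0882 − 0.0510) × 5/12)
= 4.409 · e^0.015500 = 4.409 × 1.015621
F = 4.478 BRL per USD

4.478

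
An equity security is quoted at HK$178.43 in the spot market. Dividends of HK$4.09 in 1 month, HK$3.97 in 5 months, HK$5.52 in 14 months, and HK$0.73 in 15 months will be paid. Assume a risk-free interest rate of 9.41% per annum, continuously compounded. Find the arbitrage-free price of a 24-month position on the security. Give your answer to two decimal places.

PV(dividends) I = 4.09·e^(−0.0941·1/12) + 3.97·e^(−0.0941·5/12) + 5.52·e^(−0.0941·14/12) + 0.73·e^(−0.0941·15/12)
I = 4.0581 + 3.8174 + 4.9461 + 0.6490 = 13.4706
F = (S − I)·e^(rT) = (178.43 − 13.4706) · e^(0.0941·24/12)
= 164.9594 · e^0.188200 = 164.9594 × 1.207075 = HK$199.12

HK$199.12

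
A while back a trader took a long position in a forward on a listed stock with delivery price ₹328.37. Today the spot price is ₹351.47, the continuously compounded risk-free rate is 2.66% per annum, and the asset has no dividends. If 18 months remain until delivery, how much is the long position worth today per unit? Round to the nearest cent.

Current fair forward for the remaining 18 months: F = S·e^(r·T), r = 0.0266
F = 351.47 · e^(0.0266 × 18/12) = 351.47 × 1.040707 = 365.7773
Value of long forward = (F − K)·e^(−rT) = (365.7773 − 328.37) · e^(−0.0266·18/12)
= 37.4073 × 0.960886 = 35.94

₹35.94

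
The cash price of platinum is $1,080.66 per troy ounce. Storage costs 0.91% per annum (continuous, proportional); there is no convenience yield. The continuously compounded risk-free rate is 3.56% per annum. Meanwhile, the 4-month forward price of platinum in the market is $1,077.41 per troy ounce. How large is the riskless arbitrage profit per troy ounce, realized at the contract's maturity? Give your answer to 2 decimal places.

Fair forward: F* = S·e^(carry·T), with carry = (r + u) = 0.0356 + 0.0091 = 0.0447
F* = 1080.66 · e^(0.0447 × 4/12) = 1080.66 · e^0.01490000 = 1080.66 × 1.01501156 = $1096.8824
Market $1077.41 < fair $1096.8824: forward underpriced → reverse cash-and-carry (short spot, go long the forward).
At maturity, profit = |F_mkt − F*| = |1077.41 − 1096.8824| = $19.47 per troy ounce

$19.47 per troy ounce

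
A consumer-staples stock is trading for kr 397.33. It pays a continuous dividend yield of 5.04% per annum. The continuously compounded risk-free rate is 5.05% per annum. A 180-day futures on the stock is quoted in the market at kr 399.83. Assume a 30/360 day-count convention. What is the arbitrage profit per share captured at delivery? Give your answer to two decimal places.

Fair futures: F* = S·e^(carry·T), with carry = (r − q) = 0.0505 − 0.0504 = 0.0001
F* = 397.33 · e^(0.0001 × 180/360) = 397.33 · e^0.000050 = 397.33 × 1.000050 = kr 397.3499
Market kr 399.83 > fair kr 397.3499: forward overpriced → cash-and-carry (buy spot, short the forward).
At maturity, profit = |F_mkt − F*| = |399.83 − 397.3499| = kr 2.48 per share

kr 2.48 per share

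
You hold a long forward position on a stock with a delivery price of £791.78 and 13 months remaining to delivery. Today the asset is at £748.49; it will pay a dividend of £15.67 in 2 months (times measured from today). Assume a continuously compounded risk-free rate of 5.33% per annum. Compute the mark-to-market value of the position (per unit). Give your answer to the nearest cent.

-£14.40

PV(remaining dividends) I = 15.67·e^(−0.0533·2/12) = 15.5314
Current forward F = (S − I)·e^(rT) = (748.49 − 15.5314)·e^(0.0533·13/12) = 732.9586 × 1.059441 = 776.5264
Value (long) = (F − K)·e^(−rT) = (776.5264 − 791.78) × 0.943894 = -14.3978
Value = -£14.40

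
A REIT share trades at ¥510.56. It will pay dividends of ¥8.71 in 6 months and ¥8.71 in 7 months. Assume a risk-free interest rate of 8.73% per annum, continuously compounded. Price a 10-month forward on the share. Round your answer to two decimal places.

PV(dividends) I = 8.71·e^(−0.0873·6/12) + 8.71·e^(−0.0873·7/12)
I = 8.3380 + 8.2775 = 16.6155
F = (S − I)·e^(rT) = (510.56 − 16.6155) · e^(0.0873·10/12)
= 493.9445 · e^0.072750 = 493.9445 × 1.075462 = ¥531.22

¥531.22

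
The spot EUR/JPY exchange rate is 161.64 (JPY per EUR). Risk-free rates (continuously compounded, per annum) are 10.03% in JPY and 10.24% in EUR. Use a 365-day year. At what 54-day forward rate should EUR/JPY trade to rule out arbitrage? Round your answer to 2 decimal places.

161.59

F = S·e^((r_JPY − r_EUR)T) = 161.64 · e^((0.1003 − 0.1024) × 54/365)
= 161.64 · e^-0.000311 = 161.64 × 0.999689
F = 161.59 JPY per EUR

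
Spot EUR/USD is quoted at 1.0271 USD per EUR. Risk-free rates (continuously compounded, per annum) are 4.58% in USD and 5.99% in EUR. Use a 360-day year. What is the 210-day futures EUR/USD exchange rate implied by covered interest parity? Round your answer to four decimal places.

F = S·e^((r_USD − r_EUR)T) = 1.0271 · e^((0.0458 − 0.0599) × 210/360)
= 1.0271 · e^-0.008225 = 1.0271 × 0.991809
F = 1.0187 USD per EUR

1.0187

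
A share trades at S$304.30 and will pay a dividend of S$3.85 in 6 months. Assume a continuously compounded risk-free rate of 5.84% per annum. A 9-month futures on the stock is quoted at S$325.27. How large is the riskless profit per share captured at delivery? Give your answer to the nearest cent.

PV(dividends) I = 3.85·e^(−0.0584·6/12) = 3.7392
Fair futures F* = (S − I)·e^(rT) = (304.30 − 3.7392)·e^0.043800 = 300.5608 × 1.044773 = 314.0178
Market S$325.27 > fair 314.0178: forward overpriced → cash-and-carry (borrow at r, buy the stock and collect the dividends, short the forward).
Profit at T = |F_mkt − F*| = |325.27 − 314.0178| = S$11.25 per share

S$11.25 per share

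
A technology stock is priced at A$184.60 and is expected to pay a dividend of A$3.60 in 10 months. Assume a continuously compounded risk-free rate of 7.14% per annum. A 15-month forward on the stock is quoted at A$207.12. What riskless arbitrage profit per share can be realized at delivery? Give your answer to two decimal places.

A$9.00 per share

PV(dividends) I = 3.60·e^(−0.0714·10/12) = 3.3920
Fair forward F* = (S − I)·e^(rT) = (184.60 − 3.3920)·e^0.089250 = 181.2080 × 1.093354 = 198.1245
Market A$207.12 > fair 198.1245: forward overpriced → cash-and-carry (borrow at r, buy the stock and collect the dividends, short the forward).
Profit at T = |F_mkt − F*| = |207.12 − 198.1245| = A$9.00 per share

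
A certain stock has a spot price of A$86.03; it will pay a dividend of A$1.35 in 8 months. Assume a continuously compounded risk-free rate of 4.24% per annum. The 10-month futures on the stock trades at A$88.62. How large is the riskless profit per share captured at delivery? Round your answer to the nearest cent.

A$0.86 per share

PV(dividends) I = 1.35·e^(−0.0424·8/12) = 1.3124
Fair futures F* = (S − I)·e^(rT) = (86.03 − 1.3124)·e^0.035333 = 84.7176 × 1.035965 = 87.7645
Market A$88.62 > fair 87.7645: forward overpriced → cash-and-carry (borrow at r, buy the stock and collect the dividends, short the forward).
Profit at T = |F_mkt − F*| = |88.62 − 87.7645| = A$0.86 per share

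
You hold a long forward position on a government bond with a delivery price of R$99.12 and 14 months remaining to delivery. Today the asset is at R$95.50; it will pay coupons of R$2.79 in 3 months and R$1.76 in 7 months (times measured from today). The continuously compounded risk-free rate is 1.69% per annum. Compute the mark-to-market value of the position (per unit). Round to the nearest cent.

PV(remaining coupons) I = 2.79·e^(−0.0169·3/12) + 1.76·e^(−0.0169·7/12) = 4.5210
Current forward F = (S − I)·e^(rT) = (95.50 − 4.5210)·e^(0.0169·14/12) = 90.9790 × 1.019912 = 92.7906
Value (long) = (F − K)·e^(−rT) = (92.7906 − 99.12) × 0.980476 = -6.2058
Value = -R$6.21

-R$6.21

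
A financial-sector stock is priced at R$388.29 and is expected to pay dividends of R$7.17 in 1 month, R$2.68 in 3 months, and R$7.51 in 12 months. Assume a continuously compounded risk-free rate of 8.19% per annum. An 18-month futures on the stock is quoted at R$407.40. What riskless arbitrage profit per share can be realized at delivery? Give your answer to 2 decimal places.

PV(dividends) I = 7.17·e^(−0.0819·1/12) + 2.68·e^(−0.0819·3/12) + 7.51·e^(−0.0819·12/12) = 16.6664
Fair futures F* = (S − I)·e^(rT) = (388.29 − 16.6664)·e^0.122850 = 371.6236 × 1.130715 = 420.2004
Market R$407.40 < fair 420.2004: forward underpriced → reverse cash-and-carry (short the stock, invest proceeds at r, pay the dividends, go long the forward).
Profit at T = |F_mkt − F*| = |407.40 − 420.2004| = R$12.80 per share

R$12.80 per share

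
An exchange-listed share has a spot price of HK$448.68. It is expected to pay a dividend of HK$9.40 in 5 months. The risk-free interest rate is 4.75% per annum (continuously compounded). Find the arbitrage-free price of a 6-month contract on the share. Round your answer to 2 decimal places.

HK$450.03

PV(dividends) I = 9.40·e^(−0.0475·5/12)
I = 9.2158
F = (S − I)·e^(rT) = (448.68 − 9.2158) · e^(0.0475·6/12)
= 439.4642 · e^0.023750 = 439.4642 × 1.024034 = HK$450.03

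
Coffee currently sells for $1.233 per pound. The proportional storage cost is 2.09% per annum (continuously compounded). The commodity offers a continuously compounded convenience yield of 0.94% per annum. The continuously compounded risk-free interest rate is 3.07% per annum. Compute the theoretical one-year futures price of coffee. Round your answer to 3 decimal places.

$1.286 per pound

Net carry = r + u − y = 0.0307 + 0.0209 − 0.0094 = 0.0422
F = S·e^((r+u−y)T) = 1.233 · e^(0.0422 × 12/12) = 1.233 · e^0.042200
= 1.233 × 1.043103 = $1.286 per pound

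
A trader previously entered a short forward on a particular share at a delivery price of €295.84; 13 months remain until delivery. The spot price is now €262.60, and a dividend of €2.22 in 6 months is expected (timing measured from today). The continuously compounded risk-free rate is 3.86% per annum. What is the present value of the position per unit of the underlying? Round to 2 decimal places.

€23.30

PV(remaining dividends) I = 2.22·e^(−0.0386·6/12) = 2.1776
Current forward F = (S − I)·e^(rT) = (262.60 − 2.1776)·e^(0.0386·13/12) = 260.4224 × 1.042703 = 271.5432
Value (long) = (F − K)·e^(−rT) = (271.5432 − 295.84) × 0.959046 = -23.3017
Short position value = −(long value) = €23.30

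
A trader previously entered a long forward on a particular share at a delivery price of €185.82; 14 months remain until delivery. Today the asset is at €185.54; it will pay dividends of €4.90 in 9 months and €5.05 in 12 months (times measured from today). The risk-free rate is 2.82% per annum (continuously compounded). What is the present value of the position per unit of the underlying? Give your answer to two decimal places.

-€3.97

PV(remaining dividends) I = 4.90·e^(−0.0282·9/12) + 5.05·e^(−0.0282·12/12) = 9.7070
Current forward F = (S − I)·e^(rT) = (185.54 − 9.7070)·e^(0.0282·14/12) = 175.8330 × 1.033447 = 181.7141
Value (long) = (F − K)·e^(−rT) = (181.7141 − 185.82) × 0.967635 = -3.9730
Value = -€3.97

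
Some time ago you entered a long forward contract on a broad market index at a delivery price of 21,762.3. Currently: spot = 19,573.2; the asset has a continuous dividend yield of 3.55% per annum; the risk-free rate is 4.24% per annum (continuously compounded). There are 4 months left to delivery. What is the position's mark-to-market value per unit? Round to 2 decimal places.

Current fair forward for the remaining 4 months: F = S·e^((r − q)·T), (r − q) = 0.0424 − 0.0355 = 0.0069
F = 19573.2 · e^(0.0069 × 4/12) = 19573.2 × 1.00230265 = 19618.2702
Value of long forward = (F − K)·e^(−rT) = (19618.2702 − 21762.3) · e^(−0.0424·4/12)
= -2144.0298 × 0.98596607 = -2113.94

-2113.94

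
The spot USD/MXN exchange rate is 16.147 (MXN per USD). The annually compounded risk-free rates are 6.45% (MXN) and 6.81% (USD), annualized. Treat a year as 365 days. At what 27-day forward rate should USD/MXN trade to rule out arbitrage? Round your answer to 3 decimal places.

16.143

By covered interest parity, F = S · (1+r_MXN)^T / (1+r_USD)^T
= 16.147 × 1.004634 / 1.004885 = 16.147 × 0.999750
F = 16.143 MXN per USD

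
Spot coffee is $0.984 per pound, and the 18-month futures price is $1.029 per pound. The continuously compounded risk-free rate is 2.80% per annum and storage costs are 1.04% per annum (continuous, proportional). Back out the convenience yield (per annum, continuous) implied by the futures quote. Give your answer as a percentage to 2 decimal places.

F = S·e^((r+u−y)T) ⇒ (r+u−y) = ln(F/S)/T
ln(1.029/0.984) = 0.044717; /T ⇒ 0.029811
y = r + u − ln(F/S)/T = 0.0280 + 0.0104 − 0.029811 = 0.008589
y = 0.86%

0.86%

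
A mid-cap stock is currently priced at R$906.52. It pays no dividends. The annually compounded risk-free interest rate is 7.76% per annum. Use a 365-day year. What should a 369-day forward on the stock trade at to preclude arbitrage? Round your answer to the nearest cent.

F = S · (1+r)^T
= 906.52 × 1.078483
F = R$977.67

R$977.67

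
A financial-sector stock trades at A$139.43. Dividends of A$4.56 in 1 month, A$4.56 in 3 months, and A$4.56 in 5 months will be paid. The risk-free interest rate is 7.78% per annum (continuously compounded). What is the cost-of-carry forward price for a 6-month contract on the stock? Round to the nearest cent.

A$131.01

PV(dividends) I = 4.56·e^(−0.0778·1/12) + 4.56·e^(−0.0778·3/12) + 4.56·e^(−0.0778·5/12)
I = 4.5305 + 4.4722 + 4.4146 = 13.4173
F = (S − I)·e^(rT) = (139.43 − 13.4173) · e^(0.0778·6/12)
= 126.0127 · e^0.038900 = 126.0127 × 1.039667 = A$131.01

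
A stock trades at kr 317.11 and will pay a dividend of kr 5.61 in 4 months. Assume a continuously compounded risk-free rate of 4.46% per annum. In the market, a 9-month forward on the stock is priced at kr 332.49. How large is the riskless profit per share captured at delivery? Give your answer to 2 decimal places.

kr 10.31 per share

PV(dividends) I = 5.61·e^(−0.0446·4/12) = 5.5272
Fair forward F* = (S − I)·e^(rT) = (317.11 − 5.5272)·e^0.033450 = 311.5828 × 1.034016 = 322.1816
Market kr 332.49 > fair 322.1816: forward overpriced → cash-and-carry (borrow at r, buy the stock and collect the dividends, short the forward).
Profit at T = |F_mkt − F*| = |332.49 − 322.1816| = kr 10.31 per share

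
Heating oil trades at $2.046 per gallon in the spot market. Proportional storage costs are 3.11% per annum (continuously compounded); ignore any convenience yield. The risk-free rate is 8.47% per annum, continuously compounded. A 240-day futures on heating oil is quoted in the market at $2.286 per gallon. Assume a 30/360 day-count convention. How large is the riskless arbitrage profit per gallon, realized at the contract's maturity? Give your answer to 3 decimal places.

$0.076 per gallon

Fair futures: F* = S·e^(carry·T), with carry = (r + u) = 0.0847 + 0.0311 = 0.1158
F* = 2.046 · e^(0.1158 × 240/360) = 2.046 · e^0.077200 = 2.046 × 1.080258 = $2.2102
Market $2.286 > fair $2.2102: forward overpriced → cash-and-carry (buy spot, short the forward).
At maturity, profit = |F_mkt − F*| = |2.286 − 2.2102| = $0.076 per gallon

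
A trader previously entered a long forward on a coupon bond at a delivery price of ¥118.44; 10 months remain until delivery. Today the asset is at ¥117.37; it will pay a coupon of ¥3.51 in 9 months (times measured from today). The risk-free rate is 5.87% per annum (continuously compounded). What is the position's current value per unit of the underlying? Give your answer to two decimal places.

PV(remaining coupons) I = 3.51·e^(−0.0587·9/12) = 3.3588
Current forward F = (S − I)·e^(rT) = (117.37 − 3.3588)·e^(0.0587·10/12) = 114.0112 × 1.050133 = 119.7269
Value (long) = (F − K)·e^(−rT) = (119.7269 − 118.44) × 0.952260 = 1.2255
Value = ¥1.23

¥1.23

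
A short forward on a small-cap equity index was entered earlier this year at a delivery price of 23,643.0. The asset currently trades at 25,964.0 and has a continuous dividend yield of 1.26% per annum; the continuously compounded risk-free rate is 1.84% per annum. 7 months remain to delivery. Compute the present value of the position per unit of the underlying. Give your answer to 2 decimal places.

Current fair forward for the remaining 7 months: F = S·e^((r − q)·T), (r − q) = 0.0184 − 0.0126 = 0.0058
F = 25964.0 · e^(0.0058 × 7/12) = 25964.0 × 1.00338906 = 26051.9936
Value of long forward = (F − K)·e^(−rT) = (26051.9936 − 23643.0) · e^(−0.0184·7/12)
= 2408.9936 × 0.98932406 = 2383.28
Short position value = −(long value) = -2383.28

-2383.28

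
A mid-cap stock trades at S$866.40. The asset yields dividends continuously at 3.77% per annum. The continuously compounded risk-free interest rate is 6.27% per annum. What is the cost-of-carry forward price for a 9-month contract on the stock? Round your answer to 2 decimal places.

S$882.80

F = S·e^((r − q)T) = 866.40 · e^((0.0627 − 0.0377) × 9/12)
= 866.40 · e^0.018750 = 866.40 × 1.018927
F = S$882.80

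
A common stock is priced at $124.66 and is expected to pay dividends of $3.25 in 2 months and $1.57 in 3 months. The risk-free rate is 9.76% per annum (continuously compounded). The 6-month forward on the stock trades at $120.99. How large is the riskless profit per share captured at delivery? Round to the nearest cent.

$4.94 per share

PV(dividends) I = 3.25·e^(−0.0976·2/12) + 1.57·e^(−0.0976·3/12) = 4.7297
Fair forward F* = (S − I)·e^(rT) = (124.66 − 4.7297)·e^0.048800 = 119.9303 × 1.050010 = 125.9280
Market $120.99 < fair 125.9280: forward underpriced → reverse cash-and-carry (short the stock, invest proceeds at r, pay the dividends, go long the forward).
Profit at T = |F_mkt − F*| = |120.99 − 125.9280| = $4.94 per share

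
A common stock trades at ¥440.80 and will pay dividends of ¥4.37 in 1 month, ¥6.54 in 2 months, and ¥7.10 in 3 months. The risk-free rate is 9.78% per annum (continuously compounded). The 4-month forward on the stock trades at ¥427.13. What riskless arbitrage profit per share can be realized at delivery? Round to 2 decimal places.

¥9.99 per share

PV(dividends) I = 4.37·e^(−0.0978·1/12) + 6.54·e^(−0.0978·2/12) + 7.10·e^(−0.0978·3/12) = 17.6973
Fair forward F* = (S − I)·e^(rT) = (440.80 − 17.6973)·e^0.032600 = 423.1027 × 1.033137 = 437.1231
Market ¥427.13 < fair 437.1231: forward underpriced → reverse cash-and-carry (short the stock, invest proceeds at r, pay the dividends, go long the forward).
Profit at T = |F_mkt − F*| = |427.13 − 437.1231| = ¥9.99 per share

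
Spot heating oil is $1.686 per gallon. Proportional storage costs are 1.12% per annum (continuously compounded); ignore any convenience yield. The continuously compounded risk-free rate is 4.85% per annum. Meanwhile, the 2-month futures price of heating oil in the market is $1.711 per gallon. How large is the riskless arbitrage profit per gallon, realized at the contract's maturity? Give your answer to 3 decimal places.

$0.008 per gallon

Fair futures: F* = S·e^(carry·T), with carry = (r + u) = 0.0485 + 0.0112 = 0.0597
F* = 1.686 · e^(0.0597 × 2/12) = 1.686 · e^0.009950 = 1.686 × 1.010000 = $1.7029
Market $1.711 > fair $1.7029: forward overpriced → cash-and-carry (buy spot, short the forward).
At maturity, profit = |F_mkt − F*| = |1.711 − 1.7029| = $0.008 per gallon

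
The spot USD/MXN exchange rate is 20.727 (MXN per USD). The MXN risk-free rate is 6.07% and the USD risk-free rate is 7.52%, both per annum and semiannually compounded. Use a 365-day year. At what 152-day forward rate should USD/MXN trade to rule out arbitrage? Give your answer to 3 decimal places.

20.606

By covered interest parity, F = S · (1+r_MXN/2)^(2T) / (1+r_USD/2)^(2T)
= 20.727 × 1.025214 / 1.031219 = 20.727 × 0.994177
F = 20.606 MXN per USD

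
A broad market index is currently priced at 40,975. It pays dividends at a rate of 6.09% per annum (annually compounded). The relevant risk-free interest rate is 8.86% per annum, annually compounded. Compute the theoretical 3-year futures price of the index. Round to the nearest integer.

F = S · (1+r)^T / (1+q)^T
= 40975 × 1.290045 / 1.194052 = 40975 × 1.080393
F = 44,269

44,269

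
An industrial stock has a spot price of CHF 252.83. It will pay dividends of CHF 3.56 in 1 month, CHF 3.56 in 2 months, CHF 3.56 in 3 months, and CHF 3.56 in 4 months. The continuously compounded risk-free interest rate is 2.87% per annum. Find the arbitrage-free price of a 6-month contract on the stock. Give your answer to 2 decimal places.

PV(dividends) I = 3.56·e^(−0.0287·1/12) + 3.56·e^(−0.0287·2/12) + 3.56·e^(−0.0287·3/12) + 3.56·e^(−0.0287·4/12)
I = 3.5515 + 3.5430 + 3.5345 + 3.5261 = 14.1551
F = (S − I)·e^(rT) = (252.83 − 14.1551) · e^(0.0287·6/12)
= 238.6749 · e^0.014350 = 238.6749 × 1.014453 = CHF 242.12

CHF 242.12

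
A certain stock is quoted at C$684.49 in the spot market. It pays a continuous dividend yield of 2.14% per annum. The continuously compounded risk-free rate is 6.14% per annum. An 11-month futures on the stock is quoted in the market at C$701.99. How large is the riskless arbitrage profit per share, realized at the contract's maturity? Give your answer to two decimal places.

C$8.06 per share

Fair futures: F* = S·e^(carry·T), with carry = (r − q) = 0.0614 − 0.0214 = 0.0400
F* = 684.49 · e^(0.0400 × 11/12) = 684.49 · e^0.036667 = 684.49 × 1.037348 = C$710.0543
Market C$701.99 < fair C$710.0543: forward underpriced → reverse cash-and-carry (short spot, go long the forward).
At maturity, profit = |F_mkt − F*| = |701.99 − 710.0543| = C$8.06 per share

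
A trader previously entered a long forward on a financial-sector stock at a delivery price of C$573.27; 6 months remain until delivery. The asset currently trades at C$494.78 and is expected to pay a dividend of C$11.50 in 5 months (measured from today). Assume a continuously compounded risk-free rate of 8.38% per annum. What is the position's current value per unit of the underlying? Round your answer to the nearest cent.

PV(remaining dividends) I = 11.50·e^(−0.0838·5/12) = 11.1054
Current forward F = (S − I)·e^(rT) = (494.78 − 11.1054)·e^(0.0838·6/12) = 483.6746 × 1.042790 = 504.3710
Value (long) = (F − K)·e^(−rT) = (504.3710 − 573.27) × 0.958966 = -66.0718
Value = -C$66.07

-C$66.07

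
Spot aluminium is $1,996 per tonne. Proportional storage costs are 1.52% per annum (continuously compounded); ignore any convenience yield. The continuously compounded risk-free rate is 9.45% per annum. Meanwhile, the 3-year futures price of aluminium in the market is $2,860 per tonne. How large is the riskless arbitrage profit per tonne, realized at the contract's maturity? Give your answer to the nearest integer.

Fair futures: F* = S·e^(carry·T), with carry = (r + u) = 0.0945 + 0.0152 = 0.1097
F* = 1996 · e^(0.1097 × 3) = 1996 · e^0.329100 = 1996 × 1.389717 = $2773.8751
Market $2860 > fair $2773.8751: forward overpriced → cash-and-carry (buy spot, short the forward).
At maturity, profit = |F_mkt − F*| = |2860 − 2773.8751| = $86 per tonne

$86 per tonne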